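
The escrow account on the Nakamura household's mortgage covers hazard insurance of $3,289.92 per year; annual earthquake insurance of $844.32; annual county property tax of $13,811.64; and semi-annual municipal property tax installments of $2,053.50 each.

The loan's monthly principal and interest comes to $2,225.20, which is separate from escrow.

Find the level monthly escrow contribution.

$1,837.74

Hazard insurance = $3,289.92 annually
Earthquake insurance = $844.32 annually
County property tax = $13,811.64 annually
Municipal property tax = $2,053.50 × 2 = $4,107.00 annually
Total per year = $3,289.92 + $844.32 + $13,811.64 + $4,107.00 = $22,052.88
Monthly escrow = $22,052.88 ÷ 12 = $1,837.74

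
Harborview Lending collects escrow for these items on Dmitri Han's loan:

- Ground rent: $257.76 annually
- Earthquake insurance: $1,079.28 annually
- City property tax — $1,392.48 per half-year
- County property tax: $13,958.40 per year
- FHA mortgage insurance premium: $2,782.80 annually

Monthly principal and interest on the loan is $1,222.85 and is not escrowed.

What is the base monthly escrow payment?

Ground rent — $257.76 per year
Earthquake insurance — $1,079.28 per year
City property tax — $1,392.48 × 2 = $2,784.96 per year
County property tax — $13,958.40 per year
FHA mortgage insurance premium — $2,782.80 per year
Total annual escrow = $20,863.20
Base monthly escrow = $20,863.20 ÷ 12 = $1,738.60

$1,738.60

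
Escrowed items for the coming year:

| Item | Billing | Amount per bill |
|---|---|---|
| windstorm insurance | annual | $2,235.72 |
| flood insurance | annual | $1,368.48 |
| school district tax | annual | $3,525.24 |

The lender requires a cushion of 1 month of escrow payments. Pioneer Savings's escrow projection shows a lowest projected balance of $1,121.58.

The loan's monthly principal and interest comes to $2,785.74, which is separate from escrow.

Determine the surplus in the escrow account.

Windstorm insurance = $2,235.72
Flood insurance = $1,368.48
School district tax = $3,525.24
Total per year = $7,129.44
Per month = $7,129.44 / 12 = $594.12
Required reserve = 1 × $594.12 = $594.12
Excess over cushion: $1,121.58 − $594.12 = $527.46

$527.46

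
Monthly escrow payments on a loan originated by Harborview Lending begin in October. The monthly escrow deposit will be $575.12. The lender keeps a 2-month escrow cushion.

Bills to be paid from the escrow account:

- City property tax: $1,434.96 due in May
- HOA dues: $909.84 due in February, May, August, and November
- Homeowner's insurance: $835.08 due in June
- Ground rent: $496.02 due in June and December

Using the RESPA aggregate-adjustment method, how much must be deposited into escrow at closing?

Cushion = 2 × $575.12 = $1,150.24
Trial balance (start $0, +$575.12 each month, − disbursements):
  Oct: +$575.12 → $575.12
  Nov: +$575.12 − $909.84 → $240.40
  Dec: +$575.12 − $496.02 → $319.50
  Jan: +$575.12 → $894.62
  Feb: +$575.12 − $909.84 → $559.90
  Mar: +$575.12 → $1,135.02
  Apr: +$575.12 → $1,710.14
  May: +$575.12 − $2,344.80 → -$59.54
  Jun: +$575.12 − $1,331.10 → -$815.52
  Jul: +$575.12 → -$240.40
  Aug: +$575.12 − $909.84 → -$575.12
  Sep: +$575.12 → $0.00
Lowest trial balance = -$815.52 (Jun)
Initial deposit = cushion − low point = $1,150.24 − (-$815.52) = $1,965.76

$1,965.76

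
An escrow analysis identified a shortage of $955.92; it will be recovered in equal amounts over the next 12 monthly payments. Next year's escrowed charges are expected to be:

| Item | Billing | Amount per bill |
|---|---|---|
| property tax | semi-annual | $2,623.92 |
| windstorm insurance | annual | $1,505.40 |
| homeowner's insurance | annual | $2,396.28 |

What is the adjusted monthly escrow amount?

$842.12

Property tax — $2,623.92 × 2 = $5,247.84
Windstorm insurance — $1,505.40
Homeowner's insurance — $2,396.28
Annual escrow total = $9,149.52
Base monthly escrow = $9,149.52 / 12 = $762.46
Shortage spread = $955.92 ÷ 12 = $79.66/mo
Adjusted monthly = $762.46 + $79.66 = $842.12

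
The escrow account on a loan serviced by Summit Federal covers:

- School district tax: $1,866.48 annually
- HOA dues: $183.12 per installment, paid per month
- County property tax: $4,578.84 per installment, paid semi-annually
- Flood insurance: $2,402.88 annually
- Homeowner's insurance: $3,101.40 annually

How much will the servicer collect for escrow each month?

$1,560.49

School district tax: $1,866.48
HOA dues: $183.12 × 12 = $2,197.44
County property tax: $4,578.84 × 2 = $9,157.68
Flood insurance: $2,402.88
Homeowner's insurance: $3,101.40
Annual escrow total = $1,866.48 + $2,197.44 + $9,157.68 + $2,402.88 + $3,101.40 = $18,725.88
Monthly = $18,725.88 / 12 = $1,560.49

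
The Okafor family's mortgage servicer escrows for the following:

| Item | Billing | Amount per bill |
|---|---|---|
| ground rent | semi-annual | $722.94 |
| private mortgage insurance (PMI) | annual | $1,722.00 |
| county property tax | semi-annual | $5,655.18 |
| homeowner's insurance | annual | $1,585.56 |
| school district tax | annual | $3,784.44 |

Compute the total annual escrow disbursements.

Ground rent = $722.94 × 2 = $1,445.88 annually
Private mortgage insurance (PMI) = $1,722.00 annually
County property tax = $5,655.18 × 2 = $11,310.36 annually
Homeowner's insurance = $1,585.56 annually
School district tax = $3,784.44 annually
Annual escrow total = $1,445.88 + $1,722.00 + $11,310.36 + $1,585.56 + $3,784.44 = $19,848.24

$19,848.24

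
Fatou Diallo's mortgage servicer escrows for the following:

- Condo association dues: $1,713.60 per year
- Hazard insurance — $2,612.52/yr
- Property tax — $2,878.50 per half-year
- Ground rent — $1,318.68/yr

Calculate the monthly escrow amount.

$950.15

Condo association dues = $1,713.60 per year
Hazard insurance = $2,612.52 per year
Property tax = $2,878.50 × 2 = $5,757.00 per year
Ground rent = $1,318.68 per year
Total annual escrow = $11,401.80
Per month = $11,401.80 ÷ 12 = $950.15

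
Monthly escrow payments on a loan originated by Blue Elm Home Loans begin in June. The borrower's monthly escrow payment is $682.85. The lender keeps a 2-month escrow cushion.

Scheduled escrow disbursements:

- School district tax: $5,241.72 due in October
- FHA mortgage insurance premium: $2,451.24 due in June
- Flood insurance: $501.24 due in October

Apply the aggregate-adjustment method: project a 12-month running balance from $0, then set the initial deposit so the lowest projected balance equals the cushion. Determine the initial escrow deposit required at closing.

Cushion = 2 × $682.85 = $1,365.70
Trial balance (start $0, +$682.85 each month, − disbursements):
  Jun: +$682.85 − $2,451.24 → -$1,768.39
  Jul: +$682.85 → -$1,085.54
  Aug: +$682.85 → -$402.69
  Sep: +$682.85 → $280.16
  Oct: +$682.85 − $5,742.96 → -$4,779.95
  Nov: +$682.85 → -$4,097.10
  Dec: +$682.85 → -$3,414.25
  Jan: +$682.85 → -$2,731.40
  Feb: +$682.85 → -$2,048.55
  Mar: +$682.85 → -$1,365.70
  Apr: +$682.85 → -$682.85
  May: +$682.85 → $0.00
Lowest trial balance = -$4,779.95 (Oct)
Initial deposit = cushion − low point = $1,365.70 − (-$4,779.95) = $6,145.65

$6,145.65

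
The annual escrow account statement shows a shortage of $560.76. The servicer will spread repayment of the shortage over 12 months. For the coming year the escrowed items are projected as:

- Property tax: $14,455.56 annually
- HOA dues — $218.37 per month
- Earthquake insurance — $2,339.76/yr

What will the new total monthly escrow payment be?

Property tax = $14,455.56
HOA dues = $218.37 × 12 = $2,620.44
Earthquake insurance = $2,339.76
Annual escrow total = $14,455.56 + $2,620.44 + $2,339.76 = $19,415.76
Per month = $19,415.76 ÷ 12 = $1,617.98
Shortage per month = $560.76 / 12 = $46.73
New monthly escrow = $1,617.98 + $46.73 = $1,664.71

$1,664.71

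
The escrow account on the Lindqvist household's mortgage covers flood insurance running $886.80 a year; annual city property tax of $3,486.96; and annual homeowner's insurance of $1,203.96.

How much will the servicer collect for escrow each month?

Flood insurance: $886.80 annually
City property tax: $3,486.96 annually
Homeowner's insurance: $1,203.96 annually
Total annual escrow = $5,577.72
Per month = $5,577.72 ÷ 12 = $464.81

$464.81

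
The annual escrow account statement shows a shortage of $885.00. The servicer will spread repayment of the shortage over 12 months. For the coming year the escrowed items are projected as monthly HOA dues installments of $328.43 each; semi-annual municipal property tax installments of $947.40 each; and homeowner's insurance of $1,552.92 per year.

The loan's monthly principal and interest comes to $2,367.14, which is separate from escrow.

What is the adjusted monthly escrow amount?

$689.49

HOA dues — $328.43 × 12 = $3,941.16/yr
Municipal property tax — $947.40 × 2 = $1,894.80/yr
Homeowner's insurance — $1,552.92/yr
Annual escrow total = $7,388.88
Per month = $7,388.88 / 12 = $615.74
Shortage per month = $885.00 ÷ 12 = $73.75
New monthly escrow = $615.74 + $73.75 = $689.49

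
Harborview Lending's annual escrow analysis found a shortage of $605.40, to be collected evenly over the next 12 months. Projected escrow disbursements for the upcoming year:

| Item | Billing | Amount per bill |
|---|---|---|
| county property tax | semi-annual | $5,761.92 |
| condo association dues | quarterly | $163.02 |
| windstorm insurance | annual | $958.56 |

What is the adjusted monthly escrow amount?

$1,144.99

County property tax = $5,761.92 × 2 = $11,523.84
Condo association dues = $163.02 × 4 = $652.08
Windstorm insurance = $958.56
Total per year = $11,523.84 + $652.08 + $958.56 = $13,134.48
Monthly escrow = $13,134.48 / 12 = $1,094.54
Shortage per month = $605.40 / 12 = $50.45
Adjusted monthly = $1,094.54 + $50.45 = $1,144.99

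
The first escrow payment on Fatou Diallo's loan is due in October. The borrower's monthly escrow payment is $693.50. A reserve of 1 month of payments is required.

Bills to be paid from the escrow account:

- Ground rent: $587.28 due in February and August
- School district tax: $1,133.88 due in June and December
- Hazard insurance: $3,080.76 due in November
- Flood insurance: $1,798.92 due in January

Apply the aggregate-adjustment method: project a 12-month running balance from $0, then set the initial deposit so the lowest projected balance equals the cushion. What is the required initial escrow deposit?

$3,933.06

Cushion = 1 × $693.50 = $693.50
Trial balance (start $0, +$693.50 each month, − disbursements):
  Oct: +$693.50 → $693.50
  Nov: +$693.50 − $3,080.76 → -$1,693.76
  Dec: +$693.50 − $1,133.88 → -$2,134.14
  Jan: +$693.50 − $1,798.92 → -$3,239.56
  Feb: +$693.50 − $587.28 → -$3,133.34
  Mar: +$693.50 → -$2,439.84
  Apr: +$693.50 → -$1,746.34
  May: +$693.50 → -$1,052.84
  Jun: +$693.50 − $1,133.88 → -$1,493.22
  Jul: +$693.50 → -$799.72
  Aug: +$693.50 − $587.28 → -$693.50
  Sep: +$693.50 → $0.00
Lowest trial balance = -$3,239.56 (Jan)
Initial deposit = cushion − low point = $693.50 − (-$3,239.56) = $3,933.06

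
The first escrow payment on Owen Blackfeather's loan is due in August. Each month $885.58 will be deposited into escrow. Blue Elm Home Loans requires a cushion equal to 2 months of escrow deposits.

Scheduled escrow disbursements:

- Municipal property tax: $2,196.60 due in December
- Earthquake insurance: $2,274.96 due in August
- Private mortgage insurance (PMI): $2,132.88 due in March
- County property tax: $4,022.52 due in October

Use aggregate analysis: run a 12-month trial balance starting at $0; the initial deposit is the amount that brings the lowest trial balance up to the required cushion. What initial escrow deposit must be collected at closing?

$5,837.34

Cushion = 2 × $885.58 = $1,771.16
Trial balance (start $0, +$885.58 each month, − disbursements):
  Aug: +$885.58 − $2,274.96 → -$1,389.38
  Sep: +$885.58 → -$503.80
  Oct: +$885.58 − $4,022.52 → -$3,640.74
  Nov: +$885.58 → -$2,755.16
  Dec: +$885.58 − $2,196.60 → -$4,066.18
  Jan: +$885.58 → -$3,180.60
  Feb: +$885.58 → -$2,295.02
  Mar: +$885.58 − $2,132.88 → -$3,542.32
  Apr: +$885.58 → -$2,656.74
  May: +$885.58 → -$1,771.16
  Jun: +$885.58 → -$885.58
  Jul: +$885.58 → $0.00
Lowest trial balance = -$4,066.18 (Dec)
Initial deposit = cushion − low point = $1,771.16 − (-$4,066.18) = $5,837.34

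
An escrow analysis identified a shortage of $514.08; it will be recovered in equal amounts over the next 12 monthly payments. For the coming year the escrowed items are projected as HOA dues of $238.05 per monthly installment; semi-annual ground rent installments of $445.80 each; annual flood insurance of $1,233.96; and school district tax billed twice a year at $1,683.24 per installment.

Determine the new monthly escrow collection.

$738.56

HOA dues: $238.05 × 12 = $2,856.60 per year
Ground rent: $445.80 × 2 = $891.60 per year
Flood insurance: $1,233.96 per year
School district tax: $1,683.24 × 2 = $3,366.48 per year
Total annual escrow = $8,348.64
Monthly = $8,348.64 / 12 = $695.72
Monthly shortage recovery: $514.08 ÷ 12 = $42.84
Adjusted monthly = $695.72 + $42.84 = $738.56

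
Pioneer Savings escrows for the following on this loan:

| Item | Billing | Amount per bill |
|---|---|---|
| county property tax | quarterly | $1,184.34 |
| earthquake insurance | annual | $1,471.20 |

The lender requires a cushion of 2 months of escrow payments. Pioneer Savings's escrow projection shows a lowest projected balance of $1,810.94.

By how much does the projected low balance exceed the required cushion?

County property tax = $1,184.34 × 4 = $4,737.36 per year
Earthquake insurance = $1,471.20 per year
Total per year = $6,208.56
Per month = $6,208.56 / 12 = $517.38
Required reserve = 2 × $517.38 = $1,034.76
Surplus = $1,810.94 − $1,034.76 = $776.18

$776.18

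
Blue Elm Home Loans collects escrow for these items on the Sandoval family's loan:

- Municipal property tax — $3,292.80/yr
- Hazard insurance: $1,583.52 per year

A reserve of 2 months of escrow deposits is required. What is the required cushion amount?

$812.72

Municipal property tax = $3,292.80/yr
Hazard insurance = $1,583.52/yr
Total per year = $4,876.32
Monthly escrow = $4,876.32 / 12 = $406.36
Required cushion = 2 × $406.36 = $812.72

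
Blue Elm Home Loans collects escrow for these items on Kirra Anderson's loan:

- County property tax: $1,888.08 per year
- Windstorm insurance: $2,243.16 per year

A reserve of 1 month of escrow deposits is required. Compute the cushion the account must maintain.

County property tax: $1,888.08 per year
Windstorm insurance: $2,243.16 per year
Yearly total = $4,131.24
Per month = $4,131.24 ÷ 12 = $344.27
Cushion = 1 × $344.27 = $344.27

$344.27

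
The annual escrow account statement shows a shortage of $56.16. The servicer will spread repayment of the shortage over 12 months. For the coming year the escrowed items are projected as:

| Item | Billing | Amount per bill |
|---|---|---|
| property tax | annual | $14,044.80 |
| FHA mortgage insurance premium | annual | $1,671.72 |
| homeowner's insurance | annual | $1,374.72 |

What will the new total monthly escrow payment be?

Property tax: $14,044.80 per year
FHA mortgage insurance premium: $1,671.72 per year
Homeowner's insurance: $1,374.72 per year
Yearly total = $14,044.80 + $1,671.72 + $1,374.72 = $17,091.24
Per month = $17,091.24 ÷ 12 = $1,424.27
Monthly shortage recovery: $56.16 / 12 = $4.68
New monthly escrow = $1,424.27 + $4.68 = $1,428.95

$1,428.95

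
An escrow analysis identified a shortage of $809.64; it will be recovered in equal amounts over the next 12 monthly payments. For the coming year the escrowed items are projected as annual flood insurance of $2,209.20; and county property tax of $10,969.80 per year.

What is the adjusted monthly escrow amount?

Flood insurance — $2,209.20
County property tax — $10,969.80
Yearly total = $2,209.20 + $10,969.80 = $13,179.00
Monthly = $13,179.00 / 12 = $1,098.25
Monthly shortage recovery: $809.64 ÷ 12 = $67.47
New monthly escrow = $1,098.25 + $67.47 = $1,165.72

$1,165.72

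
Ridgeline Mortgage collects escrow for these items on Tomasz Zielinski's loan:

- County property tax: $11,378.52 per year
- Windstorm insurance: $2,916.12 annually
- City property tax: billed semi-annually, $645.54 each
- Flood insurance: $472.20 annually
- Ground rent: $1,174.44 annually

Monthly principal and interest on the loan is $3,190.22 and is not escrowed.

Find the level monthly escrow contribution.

County property tax = $11,378.52 annually
Windstorm insurance = $2,916.12 annually
City property tax = $645.54 × 2 = $1,291.08 annually
Flood insurance = $472.20 annually
Ground rent = $1,174.44 annually
Annual escrow total = $17,232.36
Base monthly escrow = $17,232.36 ÷ 12 = $1,436.03

$1,436.03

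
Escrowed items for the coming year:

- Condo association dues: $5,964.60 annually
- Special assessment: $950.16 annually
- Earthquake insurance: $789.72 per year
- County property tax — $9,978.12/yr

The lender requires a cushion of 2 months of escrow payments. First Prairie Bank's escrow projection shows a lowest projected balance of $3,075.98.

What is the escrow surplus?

$128.88

Condo association dues = $5,964.60
Special assessment = $950.16
Earthquake insurance = $789.72
County property tax = $9,978.12
Total per year = $5,964.60 + $950.16 + $789.72 + $9,978.12 = $17,682.60
Monthly escrow = $17,682.60 ÷ 12 = $1,473.55
Required cushion = 2 × $1,473.55 = $2,947.10
Excess over cushion: $3,075.98 − $2,947.10 = $128.88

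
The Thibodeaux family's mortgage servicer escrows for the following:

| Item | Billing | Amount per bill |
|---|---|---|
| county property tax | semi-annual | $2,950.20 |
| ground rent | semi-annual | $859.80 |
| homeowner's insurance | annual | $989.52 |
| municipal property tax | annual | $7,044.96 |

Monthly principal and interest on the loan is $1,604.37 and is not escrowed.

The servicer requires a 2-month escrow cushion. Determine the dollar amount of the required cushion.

$2,609.08

County property tax = $2,950.20 × 2 = $5,900.40 per year
Ground rent = $859.80 × 2 = $1,719.60 per year
Homeowner's insurance = $989.52 per year
Municipal property tax = $7,044.96 per year
Total per year = $5,900.40 + $1,719.60 + $989.52 + $7,044.96 = $15,654.48
Base monthly escrow = $15,654.48 / 12 = $1,304.54
Cushion = 2 × $1,304.54 = $2,609.08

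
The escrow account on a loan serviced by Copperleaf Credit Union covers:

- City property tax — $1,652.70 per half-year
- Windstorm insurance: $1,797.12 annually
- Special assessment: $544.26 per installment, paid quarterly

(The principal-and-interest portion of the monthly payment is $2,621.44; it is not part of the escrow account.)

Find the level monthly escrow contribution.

$606.63

City property tax — $1,652.70 × 2 = $3,305.40
Windstorm insurance — $1,797.12
Special assessment — $544.26 × 4 = $2,177.04
Annual escrow total = $3,305.40 + $1,797.12 + $2,177.04 = $7,279.56
Monthly = $7,279.56 ÷ 12 = $606.63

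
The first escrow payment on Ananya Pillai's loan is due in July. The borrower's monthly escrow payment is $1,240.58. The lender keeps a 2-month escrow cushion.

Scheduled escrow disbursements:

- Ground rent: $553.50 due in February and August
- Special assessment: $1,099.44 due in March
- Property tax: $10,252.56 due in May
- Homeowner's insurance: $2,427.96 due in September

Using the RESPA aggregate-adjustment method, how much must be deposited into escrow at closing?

$3,721.74

Cushion = 2 × $1,240.58 = $2,481.16
Trial balance (start $0, +$1,240.58 each month, − disbursements):
  Jul: +$1,240.58 → $1,240.58
  Aug: +$1,240.58 − $553.50 → $1,927.66
  Sep: +$1,240.58 − $2,427.96 → $740.28
  Oct: +$1,240.58 → $1,980.86
  Nov: +$1,240.58 → $3,221.44
  Dec: +$1,240.58 → $4,462.02
  Jan: +$1,240.58 → $5,702.60
  Feb: +$1,240.58 − $553.50 → $6,389.68
  Mar: +$1,240.58 − $1,099.44 → $6,530.82
  Apr: +$1,240.58 → $7,771.40
  May: +$1,240.58 − $10,252.56 → -$1,240.58
  Jun: +$1,240.58 → $0.00
Lowest trial balance = -$1,240.58 (May)
Initial deposit = cushion − low point = $2,481.16 − (-$1,240.58) = $3,721.74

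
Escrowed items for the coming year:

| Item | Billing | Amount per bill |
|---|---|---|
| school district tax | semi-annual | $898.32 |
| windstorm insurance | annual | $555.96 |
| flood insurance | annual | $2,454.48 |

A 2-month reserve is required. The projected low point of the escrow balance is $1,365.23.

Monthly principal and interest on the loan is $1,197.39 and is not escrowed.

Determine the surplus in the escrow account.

School district tax: $898.32 × 2 = $1,796.64 annually
Windstorm insurance: $555.96 annually
Flood insurance: $2,454.48 annually
Combined annual = $4,807.08
Base monthly escrow = $4,807.08 / 12 = $400.59
Required reserve = 2 × $400.59 = $801.18
Surplus = $1,365.23 − $801.18 = $564.05

$564.05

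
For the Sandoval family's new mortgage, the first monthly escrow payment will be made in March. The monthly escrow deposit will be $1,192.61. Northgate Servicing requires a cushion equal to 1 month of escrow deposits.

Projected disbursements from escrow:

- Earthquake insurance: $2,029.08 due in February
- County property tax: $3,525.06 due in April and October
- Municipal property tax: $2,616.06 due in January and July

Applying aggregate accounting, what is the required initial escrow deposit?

Cushion = 1 × $1,192.61 = $1,192.61
Trial balance (start $0, +$1,192.61 each month, − disbursements):
  Mar: +$1,192.61 → $1,192.61
  Apr: +$1,192.61 − $3,525.06 → -$1,139.84
  May: +$1,192.61 → $52.77
  Jun: +$1,192.61 → $1,245.38
  Jul: +$1,192.61 − $2,616.06 → -$178.07
  Aug: +$1,192.61 → $1,014.54
  Sep: +$1,192.61 → $2,207.15
  Oct: +$1,192.61 − $3,525.06 → -$125.30
  Nov: +$1,192.61 → $1,067.31
  Dec: +$1,192.61 → $2,259.92
  Jan: +$1,192.61 − $2,616.06 → $836.47
  Feb: +$1,192.61 − $2,029.08 → $0.00
Lowest trial balance = -$1,139.84 (Apr)
Initial deposit = cushion − low point = $1,192.61 − (-$1,139.84) = $2,332.45

$2,332.45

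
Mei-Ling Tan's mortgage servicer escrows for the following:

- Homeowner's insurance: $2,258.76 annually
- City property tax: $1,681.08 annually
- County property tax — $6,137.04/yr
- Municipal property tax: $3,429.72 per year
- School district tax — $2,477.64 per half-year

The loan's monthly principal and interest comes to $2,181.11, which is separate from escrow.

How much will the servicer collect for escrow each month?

$1,538.49

Homeowner's insurance — $2,258.76 annually
City property tax — $1,681.08 annually
County property tax — $6,137.04 annually
Municipal property tax — $3,429.72 annually
School district tax — $2,477.64 × 2 = $4,955.28 annually
Combined annual = $2,258.76 + $1,681.08 + $6,137.04 + $3,429.72 + $4,955.28 = $18,461.88
Monthly escrow = $18,461.88 / 12 = $1,538.49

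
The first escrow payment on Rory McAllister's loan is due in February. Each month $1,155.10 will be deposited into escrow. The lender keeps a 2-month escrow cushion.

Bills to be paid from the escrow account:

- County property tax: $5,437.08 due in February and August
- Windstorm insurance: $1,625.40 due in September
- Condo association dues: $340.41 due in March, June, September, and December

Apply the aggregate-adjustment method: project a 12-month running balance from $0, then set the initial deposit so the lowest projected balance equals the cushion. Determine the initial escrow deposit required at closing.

$6,592.18

Cushion = 2 × $1,155.10 = $2,310.20
Trial balance (start $0, +$1,155.10 each month, − disbursements):
  Feb: +$1,155.10 − $5,437.08 → -$4,281.98
  Mar: +$1,155.10 − $340.41 → -$3,467.29
  Apr: +$1,155.10 → -$2,312.19
  May: +$1,155.10 → -$1,157.09
  Jun: +$1,155.10 − $340.41 → -$342.40
  Jul: +$1,155.10 → $812.70
  Aug: +$1,155.10 − $5,437.08 → -$3,469.28
  Sep: +$1,155.10 − $1,965.81 → -$4,279.99
  Oct: +$1,155.10 → -$3,124.89
  Nov: +$1,155.10 → -$1,969.79
  Dec: +$1,155.10 − $340.41 → -$1,155.10
  Jan: +$1,155.10 → $0.00
Lowest trial balance = -$4,281.98 (Feb)
Initial deposit = cushion − low point = $2,310.20 − (-$4,281.98) = $6,592.18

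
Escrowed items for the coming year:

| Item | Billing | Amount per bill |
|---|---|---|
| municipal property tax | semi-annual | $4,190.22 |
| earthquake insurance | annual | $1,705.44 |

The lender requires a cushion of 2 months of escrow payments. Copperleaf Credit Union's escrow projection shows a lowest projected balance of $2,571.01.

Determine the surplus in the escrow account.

$890.03

Municipal property tax — $4,190.22 × 2 = $8,380.44 per year
Earthquake insurance — $1,705.44 per year
Combined annual = $10,085.88
Base monthly escrow = $10,085.88 ÷ 12 = $840.49
Required reserve = 2 × $840.49 = $1,680.98
Excess over cushion: $2,571.01 − $1,680.98 = $890.03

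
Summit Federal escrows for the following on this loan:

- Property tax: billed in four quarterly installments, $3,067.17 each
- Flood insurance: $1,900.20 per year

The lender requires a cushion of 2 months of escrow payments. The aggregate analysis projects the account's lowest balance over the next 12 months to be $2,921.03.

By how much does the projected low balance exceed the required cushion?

$559.55

Property tax = $3,067.17 × 4 = $12,268.68 per year
Flood insurance = $1,900.20 per year
Total per year = $12,268.68 + $1,900.20 = $14,168.88
Monthly = $14,168.88 / 12 = $1,180.74
Required cushion = 2 × $1,180.74 = $2,361.48
Surplus = $2,921.03 − $2,361.48 = $559.55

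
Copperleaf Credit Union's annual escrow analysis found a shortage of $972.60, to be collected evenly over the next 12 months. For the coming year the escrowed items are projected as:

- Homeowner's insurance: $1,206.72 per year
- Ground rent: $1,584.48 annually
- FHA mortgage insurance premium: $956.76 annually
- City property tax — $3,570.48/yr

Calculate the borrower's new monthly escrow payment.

$690.92

Homeowner's insurance: $1,206.72/yr
Ground rent: $1,584.48/yr
FHA mortgage insurance premium: $956.76/yr
City property tax: $3,570.48/yr
Yearly total = $7,318.44
Base monthly escrow = $7,318.44 ÷ 12 = $609.87
Monthly shortage recovery: $972.60 / 12 = $81.05
New monthly escrow = $609.87 + $81.05 = $690.92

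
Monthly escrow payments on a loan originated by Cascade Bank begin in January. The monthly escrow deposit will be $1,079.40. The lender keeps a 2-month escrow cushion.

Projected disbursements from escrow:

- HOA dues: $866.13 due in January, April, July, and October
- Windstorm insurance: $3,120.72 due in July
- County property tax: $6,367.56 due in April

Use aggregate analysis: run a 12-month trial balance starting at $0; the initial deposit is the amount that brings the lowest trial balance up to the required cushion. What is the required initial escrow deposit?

Cushion = 2 × $1,079.40 = $2,158.80
Trial balance (start $0, +$1,079.40 each month, − disbursements):
  Jan: +$1,079.40 − $866.13 → $213.27
  Feb: +$1,079.40 → $1,292.67
  Mar: +$1,079.40 → $2,372.07
  Apr: +$1,079.40 − $7,233.69 → -$3,782.22
  May: +$1,079.40 → -$2,702.82
  Jun: +$1,079.40 → -$1,623.42
  Jul: +$1,079.40 − $3,986.85 → -$4,530.87
  Aug: +$1,079.40 → -$3,451.47
  Sep: +$1,079.40 → -$2,372.07
  Oct: +$1,079.40 − $866.13 → -$2,158.80
  Nov: +$1,079.40 → -$1,079.40
  Dec: +$1,079.40 → $0.00
Lowest trial balance = -$4,530.87 (Jul)
Initial deposit = cushion − low point = $2,158.80 − (-$4,530.87) = $6,689.67

$6,689.67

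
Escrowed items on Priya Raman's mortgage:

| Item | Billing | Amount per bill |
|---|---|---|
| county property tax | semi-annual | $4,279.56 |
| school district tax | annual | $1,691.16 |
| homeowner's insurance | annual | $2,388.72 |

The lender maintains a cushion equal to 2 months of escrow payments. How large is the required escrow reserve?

County property tax — $4,279.56 × 2 = $8,559.12 annually
School district tax — $1,691.16 annually
Homeowner's insurance — $2,388.72 annually
Annual escrow total = $12,639.00
Monthly escrow = $12,639.00 ÷ 12 = $1,053.25
Reserve = 2 × $1,053.25 = $2,106.50

$2,106.50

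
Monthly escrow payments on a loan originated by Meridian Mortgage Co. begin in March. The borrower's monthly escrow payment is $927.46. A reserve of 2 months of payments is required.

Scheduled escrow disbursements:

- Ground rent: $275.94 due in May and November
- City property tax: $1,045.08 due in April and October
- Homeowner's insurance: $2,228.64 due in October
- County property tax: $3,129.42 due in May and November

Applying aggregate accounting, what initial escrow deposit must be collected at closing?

$4,637.30

Cushion = 2 × $927.46 = $1,854.92
Trial balance (start $0, +$927.46 each month, − disbursements):
  Mar: +$927.46 → $927.46
  Apr: +$927.46 − $1,045.08 → $809.84
  May: +$927.46 − $3,405.36 → -$1,668.06
  Jun: +$927.46 → -$740.60
  Jul: +$927.46 → $186.86
  Aug: +$927.46 → $1,114.32
  Sep: +$927.46 → $2,041.78
  Oct: +$927.46 − $3,273.72 → -$304.48
  Nov: +$927.46 − $3,405.36 → -$2,782.38
  Dec: +$927.46 → -$1,854.92
  Jan: +$927.46 → -$927.46
  Feb: +$927.46 → $0.00
Lowest trial balance = -$2,782.38 (Nov)
Initial deposit = cushion − low point = $1,854.92 − (-$2,782.38) = $4,637.30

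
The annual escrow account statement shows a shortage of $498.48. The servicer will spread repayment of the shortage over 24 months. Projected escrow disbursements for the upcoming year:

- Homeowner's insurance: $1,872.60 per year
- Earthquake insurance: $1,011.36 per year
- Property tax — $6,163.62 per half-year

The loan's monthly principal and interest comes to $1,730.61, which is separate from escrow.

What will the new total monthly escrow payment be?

Homeowner's insurance: $1,872.60 per year
Earthquake insurance: $1,011.36 per year
Property tax: $6,163.62 × 2 = $12,327.24 per year
Total annual escrow = $1,872.60 + $1,011.36 + $12,327.24 = $15,211.20
Monthly = $15,211.20 / 12 = $1,267.60
Shortage per month = $498.48 / 24 = $20.77
New monthly escrow = $1,267.60 + $20.77 = $1,288.37

$1,288.37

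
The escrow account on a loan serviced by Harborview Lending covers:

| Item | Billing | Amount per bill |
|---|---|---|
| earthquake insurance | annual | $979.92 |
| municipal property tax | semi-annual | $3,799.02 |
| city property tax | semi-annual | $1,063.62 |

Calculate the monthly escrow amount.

$892.10

Earthquake insurance = $979.92 per year
Municipal property tax = $3,799.02 × 2 = $7,598.04 per year
City property tax = $1,063.62 × 2 = $2,127.24 per year
Yearly total = $10,705.20
Monthly = $10,705.20 ÷ 12 = $892.10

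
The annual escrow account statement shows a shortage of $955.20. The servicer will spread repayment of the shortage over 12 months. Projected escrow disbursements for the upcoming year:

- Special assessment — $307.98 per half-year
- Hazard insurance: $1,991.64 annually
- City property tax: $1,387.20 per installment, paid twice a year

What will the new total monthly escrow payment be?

$528.10

Special assessment = $307.98 × 2 = $615.96 per year
Hazard insurance = $1,991.64 per year
City property tax = $1,387.20 × 2 = $2,774.40 per year
Yearly total = $615.96 + $1,991.64 + $2,774.40 = $5,382.00
Monthly escrow = $5,382.00 / 12 = $448.50
Shortage per month = $955.20 / 12 = $79.60
Adjusted monthly = $448.50 + $79.60 = $528.10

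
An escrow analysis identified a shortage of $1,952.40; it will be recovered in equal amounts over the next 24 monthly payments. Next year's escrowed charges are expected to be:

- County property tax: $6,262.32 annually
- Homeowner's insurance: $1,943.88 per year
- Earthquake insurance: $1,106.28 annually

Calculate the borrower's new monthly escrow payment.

$857.39

County property tax = $6,262.32 per year
Homeowner's insurance = $1,943.88 per year
Earthquake insurance = $1,106.28 per year
Total per year = $6,262.32 + $1,943.88 + $1,106.28 = $9,312.48
Per month = $9,312.48 ÷ 12 = $776.04
Monthly shortage recovery: $1,952.40 / 24 = $81.35
New monthly escrow = $776.04 + $81.35 = $857.39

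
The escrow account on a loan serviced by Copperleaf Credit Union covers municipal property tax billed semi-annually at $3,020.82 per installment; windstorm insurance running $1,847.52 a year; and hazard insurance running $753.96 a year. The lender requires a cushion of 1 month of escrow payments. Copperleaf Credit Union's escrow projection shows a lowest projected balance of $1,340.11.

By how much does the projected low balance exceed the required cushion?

Municipal property tax: $3,020.82 × 2 = $6,041.64 per year
Windstorm insurance: $1,847.52 per year
Hazard insurance: $753.96 per year
Total annual escrow = $6,041.64 + $1,847.52 + $753.96 = $8,643.12
Base monthly escrow = $8,643.12 ÷ 12 = $720.26
Cushion = 1 × $720.26 = $720.26
Excess over cushion: $1,340.11 − $720.26 = $619.85

$619.85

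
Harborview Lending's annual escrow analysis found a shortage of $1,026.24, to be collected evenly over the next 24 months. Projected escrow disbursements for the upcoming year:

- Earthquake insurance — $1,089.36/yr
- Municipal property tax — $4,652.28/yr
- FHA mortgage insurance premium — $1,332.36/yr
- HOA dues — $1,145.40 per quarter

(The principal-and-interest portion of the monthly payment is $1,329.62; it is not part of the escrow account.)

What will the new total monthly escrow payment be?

Earthquake insurance — $1,089.36 annually
Municipal property tax — $4,652.28 annually
FHA mortgage insurance premium — $1,332.36 annually
HOA dues — $1,145.40 × 4 = $4,581.60 annually
Annual escrow total = $11,655.60
Per month = $11,655.60 ÷ 12 = $971.30
Monthly shortage recovery: $1,026.24 / 24 = $42.76
New monthly escrow = $971.30 + $42.76 = $1,014.06

$1,014.06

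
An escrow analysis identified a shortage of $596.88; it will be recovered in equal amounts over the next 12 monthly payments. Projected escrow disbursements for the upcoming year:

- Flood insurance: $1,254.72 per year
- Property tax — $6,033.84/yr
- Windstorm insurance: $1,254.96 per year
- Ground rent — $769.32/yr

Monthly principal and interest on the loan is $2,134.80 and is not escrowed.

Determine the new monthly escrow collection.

Flood insurance — $1,254.72 annually
Property tax — $6,033.84 annually
Windstorm insurance — $1,254.96 annually
Ground rent — $769.32 annually
Combined annual = $1,254.72 + $6,033.84 + $1,254.96 + $769.32 = $9,312.84
Monthly = $9,312.84 ÷ 12 = $776.07
Shortage spread = $596.88 ÷ 12 = $49.74/mo
Adjusted monthly = $776.07 + $49.74 = $825.81

$825.81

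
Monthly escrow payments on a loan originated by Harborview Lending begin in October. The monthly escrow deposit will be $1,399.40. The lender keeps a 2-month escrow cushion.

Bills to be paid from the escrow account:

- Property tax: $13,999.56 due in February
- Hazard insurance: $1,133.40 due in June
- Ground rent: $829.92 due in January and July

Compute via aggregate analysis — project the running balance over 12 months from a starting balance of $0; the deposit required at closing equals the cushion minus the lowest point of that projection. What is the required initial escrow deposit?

$10,631.28

Cushion = 2 × $1,399.40 = $2,798.80
Trial balance (start $0, +$1,399.40 each month, − disbursements):
  Oct: +$1,399.40 → $1,399.40
  Nov: +$1,399.40 → $2,798.80
  Dec: +$1,399.40 → $4,198.20
  Jan: +$1,399.40 − $829.92 → $4,767.68
  Feb: +$1,399.40 − $13,999.56 → -$7,832.48
  Mar: +$1,399.40 → -$6,433.08
  Apr: +$1,399.40 → -$5,033.68
  May: +$1,399.40 → -$3,634.28
  Jun: +$1,399.40 − $1,133.40 → -$3,368.28
  Jul: +$1,399.40 − $829.92 → -$2,798.80
  Aug: +$1,399.40 → -$1,399.40
  Sep: +$1,399.40 → $0.00
Lowest trial balance = -$7,832.48 (Feb)
Initial deposit = cushion − low point = $2,798.80 − (-$7,832.48) = $10,631.28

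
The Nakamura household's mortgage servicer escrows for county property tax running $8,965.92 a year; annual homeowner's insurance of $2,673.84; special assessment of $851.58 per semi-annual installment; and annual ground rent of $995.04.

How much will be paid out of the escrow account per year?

$14,337.96

County property tax: $8,965.92/yr
Homeowner's insurance: $2,673.84/yr
Special assessment: $851.58 × 2 = $1,703.16/yr
Ground rent: $995.04/yr
Total per year = $14,337.96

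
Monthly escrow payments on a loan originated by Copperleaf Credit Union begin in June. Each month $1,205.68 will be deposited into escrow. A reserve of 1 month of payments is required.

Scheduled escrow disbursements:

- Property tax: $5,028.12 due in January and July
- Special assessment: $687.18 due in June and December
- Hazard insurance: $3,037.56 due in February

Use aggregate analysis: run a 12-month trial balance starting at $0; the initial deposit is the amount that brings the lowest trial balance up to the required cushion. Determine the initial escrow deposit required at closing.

Cushion = 1 × $1,205.68 = $1,205.68
Trial balance (start $0, +$1,205.68 each month, − disbursements):
  Jun: +$1,205.68 − $687.18 → $518.50
  Jul: +$1,205.68 − $5,028.12 → -$3,303.94
  Aug: +$1,205.68 → -$2,098.26
  Sep: +$1,205.68 → -$892.58
  Oct: +$1,205.68 → $313.10
  Nov: +$1,205.68 → $1,518.78
  Dec: +$1,205.68 − $687.18 → $2,037.28
  Jan: +$1,205.68 − $5,028.12 → -$1,785.16
  Feb: +$1,205.68 − $3,037.56 → -$3,617.04
  Mar: +$1,205.68 → -$2,411.36
  Apr: +$1,205.68 → -$1,205.68
  May: +$1,205.68 → $0.00
Lowest trial balance = -$3,617.04 (Feb)
Initial deposit = cushion − low point = $1,205.68 − (-$3,617.04) = $4,822.72

$4,822.72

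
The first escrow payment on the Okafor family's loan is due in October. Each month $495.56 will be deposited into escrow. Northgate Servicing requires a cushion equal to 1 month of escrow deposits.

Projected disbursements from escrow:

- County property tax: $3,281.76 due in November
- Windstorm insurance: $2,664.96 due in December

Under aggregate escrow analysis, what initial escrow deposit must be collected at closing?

Cushion = 1 × $495.56 = $495.56
Trial balance (start $0, +$495.56 each month, − disbursements):
  Oct: +$495.56 → $495.56
  Nov: +$495.56 − $3,281.76 → -$2,290.64
  Dec: +$495.56 − $2,664.96 → -$4,460.04
  Jan: +$495.56 → -$3,964.48
  Feb: +$495.56 → -$3,468.92
  Mar: +$495.56 → -$2,973.36
  Apr: +$495.56 → -$2,477.80
  May: +$495.56 → -$1,982.24
  Jun: +$495.56 → -$1,486.68
  Jul: +$495.56 → -$991.12
  Aug: +$495.56 → -$495.56
  Sep: +$495.56 → $0.00
Lowest trial balance = -$4,460.04 (Dec)
Initial deposit = cushion − low point = $495.56 − (-$4,460.04) = $4,955.60

$4,955.60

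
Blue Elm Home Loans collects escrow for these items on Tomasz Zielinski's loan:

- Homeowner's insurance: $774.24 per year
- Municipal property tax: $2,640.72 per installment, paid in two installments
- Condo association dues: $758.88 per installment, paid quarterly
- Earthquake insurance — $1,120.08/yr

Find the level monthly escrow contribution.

Homeowner's insurance: $774.24
Municipal property tax: $2,640.72 × 2 = $5,281.44
Condo association dues: $758.88 × 4 = $3,035.52
Earthquake insurance: $1,120.08
Total per year = $774.24 + $5,281.44 + $3,035.52 + $1,120.08 = $10,211.28
Per month = $10,211.28 / 12 = $850.94

$850.94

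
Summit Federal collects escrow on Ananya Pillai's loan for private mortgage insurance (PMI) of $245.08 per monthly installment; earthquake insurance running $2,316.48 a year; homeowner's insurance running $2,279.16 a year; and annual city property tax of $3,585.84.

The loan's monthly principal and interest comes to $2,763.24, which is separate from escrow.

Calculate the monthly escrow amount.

Private mortgage insurance (PMI) = $245.08 × 12 = $2,940.96 per year
Earthquake insurance = $2,316.48 per year
Homeowner's insurance = $2,279.16 per year
City property tax = $3,585.84 per year
Annual escrow total = $2,940.96 + $2,316.48 + $2,279.16 + $3,585.84 = $11,122.44
Per month = $11,122.44 / 12 = $926.87

$926.87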